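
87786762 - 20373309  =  67413453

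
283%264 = 19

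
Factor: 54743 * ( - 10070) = -2^1*5^1*13^1*19^1*53^1*4211^1  =  - 551262010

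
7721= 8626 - 905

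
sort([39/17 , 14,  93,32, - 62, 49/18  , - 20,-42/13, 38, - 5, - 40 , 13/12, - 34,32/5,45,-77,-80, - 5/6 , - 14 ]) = [-80,  -  77 ,- 62 ,-40, - 34, - 20 , - 14,- 5, - 42/13, - 5/6, 13/12,39/17, 49/18 , 32/5,14,32,38,  45,93 ]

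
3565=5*713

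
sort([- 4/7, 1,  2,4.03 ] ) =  [ - 4/7, 1, 2, 4.03]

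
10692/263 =40 + 172/263 = 40.65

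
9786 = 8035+1751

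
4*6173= 24692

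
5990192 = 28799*208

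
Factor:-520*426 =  - 2^4* 3^1*5^1 * 13^1* 71^1 = - 221520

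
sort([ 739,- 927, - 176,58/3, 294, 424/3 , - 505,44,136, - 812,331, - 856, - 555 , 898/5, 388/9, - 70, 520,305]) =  [ - 927, - 856, - 812, - 555, - 505, - 176, - 70, 58/3, 388/9 , 44,136, 424/3, 898/5, 294,305, 331, 520,739]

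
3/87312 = 1/29104 = 0.00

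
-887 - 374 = - 1261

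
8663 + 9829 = 18492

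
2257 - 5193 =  - 2936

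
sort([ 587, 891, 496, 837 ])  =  [496, 587,837  ,  891 ]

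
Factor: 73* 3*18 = 2^1*3^3*73^1=3942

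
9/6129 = 1/681 = 0.00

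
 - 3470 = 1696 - 5166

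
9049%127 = 32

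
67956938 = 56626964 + 11329974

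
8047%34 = 23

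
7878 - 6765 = 1113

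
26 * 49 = 1274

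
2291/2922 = 2291/2922 = 0.78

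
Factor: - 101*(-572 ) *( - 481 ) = -2^2*11^1*13^2*37^1*101^1  =  - 27788332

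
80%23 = 11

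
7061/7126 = 7061/7126 = 0.99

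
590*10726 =6328340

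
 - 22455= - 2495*9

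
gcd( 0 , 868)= 868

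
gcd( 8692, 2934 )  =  2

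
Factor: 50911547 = 50911547^1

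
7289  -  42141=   -  34852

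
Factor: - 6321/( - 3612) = 7/4 = 2^(-2) * 7^1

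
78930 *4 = 315720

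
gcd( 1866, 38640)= 6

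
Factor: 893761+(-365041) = 2^4*3^1*5^1*2203^1   =  528720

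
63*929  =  58527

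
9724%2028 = 1612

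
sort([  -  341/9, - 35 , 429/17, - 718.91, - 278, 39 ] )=[ - 718.91,  -  278,  -  341/9, - 35,429/17, 39 ]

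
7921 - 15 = 7906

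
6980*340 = 2373200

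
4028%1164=536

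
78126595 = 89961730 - 11835135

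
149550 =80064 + 69486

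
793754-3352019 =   -  2558265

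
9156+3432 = 12588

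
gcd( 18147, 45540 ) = 69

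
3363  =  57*59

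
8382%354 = 240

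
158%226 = 158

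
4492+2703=7195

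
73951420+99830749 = 173782169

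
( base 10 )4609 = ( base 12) 2801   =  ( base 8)11001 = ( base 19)ceb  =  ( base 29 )5dr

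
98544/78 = 1263 + 5/13= 1263.38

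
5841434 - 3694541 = 2146893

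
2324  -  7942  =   - 5618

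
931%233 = 232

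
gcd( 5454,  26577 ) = 9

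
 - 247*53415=  -  13193505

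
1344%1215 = 129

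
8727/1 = 8727 = 8727.00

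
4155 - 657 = 3498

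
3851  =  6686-2835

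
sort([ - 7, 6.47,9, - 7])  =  [ - 7, - 7, 6.47, 9 ]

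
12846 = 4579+8267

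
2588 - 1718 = 870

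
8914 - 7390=1524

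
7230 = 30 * 241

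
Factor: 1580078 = 2^1*19^1*43^1*967^1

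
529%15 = 4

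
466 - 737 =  - 271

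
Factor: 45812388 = 2^2 * 3^1 * 101^1*37799^1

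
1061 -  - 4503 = 5564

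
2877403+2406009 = 5283412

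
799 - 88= 711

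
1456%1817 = 1456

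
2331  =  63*37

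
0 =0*64208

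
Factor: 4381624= 2^3 * 13^1 * 42131^1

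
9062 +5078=14140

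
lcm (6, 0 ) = 0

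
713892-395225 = 318667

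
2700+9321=12021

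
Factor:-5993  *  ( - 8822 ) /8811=2^1*3^ ( - 2 )*13^1*89^(-1)*401^1*461^1 = 4806386/801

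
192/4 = 48 = 48.00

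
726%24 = 6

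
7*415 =2905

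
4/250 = 2/125 = 0.02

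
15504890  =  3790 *4091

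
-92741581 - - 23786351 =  - 68955230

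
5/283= 5/283= 0.02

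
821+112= 933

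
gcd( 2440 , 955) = 5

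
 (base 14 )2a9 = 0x21d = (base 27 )K1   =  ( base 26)kl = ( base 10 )541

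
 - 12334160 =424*( - 29090) 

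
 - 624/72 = -9 +1/3  =  - 8.67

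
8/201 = 8/201= 0.04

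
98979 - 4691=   94288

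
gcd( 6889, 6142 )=83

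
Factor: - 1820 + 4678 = 2858 = 2^1*1429^1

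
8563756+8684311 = 17248067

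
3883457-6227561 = - 2344104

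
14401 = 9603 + 4798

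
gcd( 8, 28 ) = 4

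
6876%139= 65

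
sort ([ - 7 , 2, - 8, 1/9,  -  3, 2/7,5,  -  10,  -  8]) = [  -  10, - 8,  -  8, - 7,  -  3,1/9, 2/7,2,5 ] 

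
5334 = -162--5496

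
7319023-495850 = 6823173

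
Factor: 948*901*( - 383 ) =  - 2^2*3^1 * 17^1*53^1*79^1*383^1 = - 327138684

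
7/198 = 7/198 = 0.04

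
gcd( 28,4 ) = 4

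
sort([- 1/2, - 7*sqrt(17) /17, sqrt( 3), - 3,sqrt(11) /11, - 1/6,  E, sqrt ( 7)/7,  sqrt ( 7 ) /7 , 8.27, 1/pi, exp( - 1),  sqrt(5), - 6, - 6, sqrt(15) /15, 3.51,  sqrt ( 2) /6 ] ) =[- 6, - 6, - 3, - 7*sqrt ( 17) /17 , - 1/2,- 1/6, sqrt ( 2)/6, sqrt(15 )/15, sqrt(11 )/11,1/pi, exp( - 1 ),sqrt( 7) /7,  sqrt( 7) /7, sqrt(3), sqrt( 5 ), E, 3.51, 8.27] 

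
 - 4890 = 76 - 4966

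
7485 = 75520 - 68035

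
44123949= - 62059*( - 711) 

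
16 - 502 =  -486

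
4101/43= 4101/43 = 95.37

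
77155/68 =1134 + 43/68= 1134.63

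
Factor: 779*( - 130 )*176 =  - 17823520 = - 2^5*5^1*11^1  *  13^1*19^1*41^1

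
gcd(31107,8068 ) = 1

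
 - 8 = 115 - 123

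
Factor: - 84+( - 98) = - 2^1 * 7^1*13^1=- 182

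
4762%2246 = 270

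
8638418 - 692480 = 7945938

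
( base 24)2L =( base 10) 69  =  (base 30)29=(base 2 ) 1000101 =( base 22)33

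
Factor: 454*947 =429938 = 2^1*227^1*947^1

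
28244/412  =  68 + 57/103 = 68.55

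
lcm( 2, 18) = 18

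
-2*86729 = - 173458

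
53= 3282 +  - 3229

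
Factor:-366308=-2^2*91577^1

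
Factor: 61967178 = 2^1*3^2*7^1 * 13^1*37831^1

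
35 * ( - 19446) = -680610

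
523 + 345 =868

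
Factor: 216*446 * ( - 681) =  - 65604816 = - 2^4*3^4*223^1*227^1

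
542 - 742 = -200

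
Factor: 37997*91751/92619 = 3^(  -  2 ) *11^1*19^1*41^( - 1 )*251^( - 1 ) *439^1*37997^1 = 3486262747/92619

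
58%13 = 6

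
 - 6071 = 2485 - 8556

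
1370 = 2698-1328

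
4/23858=2/11929=0.00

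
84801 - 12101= 72700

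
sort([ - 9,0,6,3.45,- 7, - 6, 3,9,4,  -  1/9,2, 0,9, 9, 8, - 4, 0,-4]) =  [ - 9,-7 ,-6,  -  4, - 4,  -  1/9, 0,0,0, 2 , 3, 3.45, 4, 6,8,9, 9,9] 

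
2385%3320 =2385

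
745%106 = 3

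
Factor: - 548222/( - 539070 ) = 3^( - 1 )*5^(-1 )*7^( - 1)*17^ ( - 1 )*151^( - 1 )*269^1*1019^1= 274111/269535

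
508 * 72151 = 36652708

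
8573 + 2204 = 10777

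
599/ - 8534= - 599/8534 =- 0.07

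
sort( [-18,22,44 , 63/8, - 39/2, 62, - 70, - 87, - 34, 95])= [ - 87 , - 70, - 34, - 39/2,-18 , 63/8,22,44,62 , 95]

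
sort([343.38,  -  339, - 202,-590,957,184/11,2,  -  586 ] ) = [ - 590,  -  586, - 339 , - 202, 2,184/11,343.38,957]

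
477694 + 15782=493476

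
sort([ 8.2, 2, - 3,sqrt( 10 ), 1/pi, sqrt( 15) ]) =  [ - 3, 1/pi, 2,  sqrt(10), sqrt( 15) , 8.2] 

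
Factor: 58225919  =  58225919^1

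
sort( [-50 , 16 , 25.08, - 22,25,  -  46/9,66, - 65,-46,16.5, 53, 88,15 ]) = [ - 65,- 50, - 46, - 22, - 46/9, 15, 16, 16.5, 25,25.08, 53,66, 88]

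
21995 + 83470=105465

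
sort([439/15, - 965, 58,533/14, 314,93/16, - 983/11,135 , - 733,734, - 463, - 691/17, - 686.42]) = [ - 965,-733, - 686.42, - 463,  -  983/11, - 691/17 , 93/16, 439/15 , 533/14,58, 135, 314,734]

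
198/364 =99/182=0.54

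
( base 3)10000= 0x51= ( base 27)30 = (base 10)81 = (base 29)2n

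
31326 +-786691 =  - 755365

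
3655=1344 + 2311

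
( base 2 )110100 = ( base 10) 52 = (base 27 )1P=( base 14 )3a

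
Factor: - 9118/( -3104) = 47/16=2^( - 4)*47^1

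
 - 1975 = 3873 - 5848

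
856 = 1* 856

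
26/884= 1/34 = 0.03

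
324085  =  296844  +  27241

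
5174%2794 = 2380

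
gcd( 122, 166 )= 2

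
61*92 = 5612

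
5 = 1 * 5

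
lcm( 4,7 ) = 28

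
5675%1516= 1127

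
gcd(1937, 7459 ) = 1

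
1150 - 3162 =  - 2012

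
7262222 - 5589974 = 1672248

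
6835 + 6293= 13128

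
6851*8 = 54808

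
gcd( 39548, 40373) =1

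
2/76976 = 1/38488 =0.00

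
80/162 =40/81= 0.49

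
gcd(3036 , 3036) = 3036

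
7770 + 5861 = 13631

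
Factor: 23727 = 3^1*11^1*719^1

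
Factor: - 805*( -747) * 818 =2^1*3^2*5^1*7^1*23^1*83^1*409^1 = 491892030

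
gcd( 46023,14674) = 667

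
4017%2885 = 1132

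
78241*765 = 59854365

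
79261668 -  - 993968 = 80255636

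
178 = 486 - 308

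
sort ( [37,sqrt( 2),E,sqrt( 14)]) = [ sqrt (2 ) , E, sqrt( 14 ), 37 ]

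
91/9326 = 91/9326 =0.01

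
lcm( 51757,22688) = 1656224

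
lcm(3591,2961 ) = 168777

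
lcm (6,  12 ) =12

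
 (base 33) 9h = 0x13A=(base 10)314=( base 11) 266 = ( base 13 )1b2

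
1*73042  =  73042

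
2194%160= 114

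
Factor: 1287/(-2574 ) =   -  2^( - 1)  =  - 1/2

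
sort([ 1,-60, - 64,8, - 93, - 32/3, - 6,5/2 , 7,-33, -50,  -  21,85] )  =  [ - 93, - 64, - 60, - 50, - 33 , - 21, - 32/3,- 6,1,5/2,7, 8 , 85]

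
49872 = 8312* 6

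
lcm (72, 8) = 72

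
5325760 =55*96832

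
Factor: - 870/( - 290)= 3^1 = 3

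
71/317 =71/317 = 0.22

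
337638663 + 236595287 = 574233950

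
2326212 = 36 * 64617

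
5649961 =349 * 16189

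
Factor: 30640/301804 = 20/197=2^2*5^1  *  197^(-1)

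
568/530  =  1 + 19/265= 1.07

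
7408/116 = 63 + 25/29 = 63.86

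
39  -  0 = 39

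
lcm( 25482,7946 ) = 738978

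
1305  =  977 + 328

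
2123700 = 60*35395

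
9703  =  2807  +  6896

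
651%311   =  29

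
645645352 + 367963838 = 1013609190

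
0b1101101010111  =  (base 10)6999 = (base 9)10536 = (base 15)2119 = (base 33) 6E3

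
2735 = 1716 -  - 1019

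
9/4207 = 9/4207 = 0.00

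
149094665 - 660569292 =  - 511474627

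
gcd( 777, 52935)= 3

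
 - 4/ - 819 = 4/819 = 0.00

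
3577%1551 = 475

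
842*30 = 25260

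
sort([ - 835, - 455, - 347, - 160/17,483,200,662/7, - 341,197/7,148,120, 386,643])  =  [ - 835, - 455, - 347,  -  341, - 160/17,197/7,662/7 , 120, 148,200,386,  483, 643 ] 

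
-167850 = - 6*27975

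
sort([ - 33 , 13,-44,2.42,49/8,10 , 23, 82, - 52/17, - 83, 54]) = [ - 83, - 44, - 33,  -  52/17,  2.42, 49/8,10 , 13,23, 54, 82]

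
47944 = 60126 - 12182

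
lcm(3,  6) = 6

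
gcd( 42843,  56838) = 3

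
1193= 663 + 530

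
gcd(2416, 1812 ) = 604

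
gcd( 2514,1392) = 6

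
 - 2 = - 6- - 4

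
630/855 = 14/19 = 0.74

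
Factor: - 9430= - 2^1*5^1*23^1*41^1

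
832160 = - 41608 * (-20)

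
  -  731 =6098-6829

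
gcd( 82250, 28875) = 875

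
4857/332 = 4857/332 = 14.63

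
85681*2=171362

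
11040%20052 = 11040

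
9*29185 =262665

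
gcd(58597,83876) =1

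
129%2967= 129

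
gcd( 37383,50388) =51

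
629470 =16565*38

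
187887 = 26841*7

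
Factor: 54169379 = 11^1*43^1*71^1*1613^1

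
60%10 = 0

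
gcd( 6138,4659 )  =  3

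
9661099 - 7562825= 2098274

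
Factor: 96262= 2^1*48131^1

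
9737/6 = 1622+5/6 = 1622.83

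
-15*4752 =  - 71280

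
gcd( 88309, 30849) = 13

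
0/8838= 0=0.00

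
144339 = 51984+92355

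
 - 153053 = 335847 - 488900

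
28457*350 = 9959950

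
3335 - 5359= - 2024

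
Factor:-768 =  - 2^8*3^1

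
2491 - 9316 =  - 6825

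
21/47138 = 3/6734 = 0.00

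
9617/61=9617/61 = 157.66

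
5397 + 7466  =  12863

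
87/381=29/127 = 0.23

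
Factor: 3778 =2^1*1889^1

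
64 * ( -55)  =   - 3520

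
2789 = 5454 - 2665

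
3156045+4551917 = 7707962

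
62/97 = 62/97 = 0.64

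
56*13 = 728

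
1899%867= 165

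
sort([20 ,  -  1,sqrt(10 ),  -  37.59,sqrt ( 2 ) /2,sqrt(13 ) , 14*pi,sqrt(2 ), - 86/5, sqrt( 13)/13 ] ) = [  -  37.59 , - 86/5,-1, sqrt(13) /13,sqrt (2)/2,sqrt( 2),sqrt(10 ),  sqrt(13), 20,  14* pi]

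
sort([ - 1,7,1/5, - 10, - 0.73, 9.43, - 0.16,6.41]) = [ - 10, - 1, - 0.73, - 0.16, 1/5, 6.41, 7,9.43] 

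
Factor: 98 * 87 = 8526 = 2^1*3^1 * 7^2 * 29^1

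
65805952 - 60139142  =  5666810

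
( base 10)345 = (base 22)FF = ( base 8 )531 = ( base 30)bf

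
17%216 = 17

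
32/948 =8/237 = 0.03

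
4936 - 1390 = 3546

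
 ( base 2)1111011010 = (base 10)986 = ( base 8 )1732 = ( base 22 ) 20i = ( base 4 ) 33122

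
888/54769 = 888/54769 = 0.02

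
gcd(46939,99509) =1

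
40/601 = 40/601 = 0.07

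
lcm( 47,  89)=4183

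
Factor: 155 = 5^1*31^1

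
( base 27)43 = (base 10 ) 111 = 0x6f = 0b1101111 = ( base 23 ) 4j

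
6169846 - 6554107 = - 384261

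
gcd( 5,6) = 1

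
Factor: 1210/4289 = 2^1*5^1*11^2*4289^( - 1 )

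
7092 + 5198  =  12290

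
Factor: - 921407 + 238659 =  - 682748 = -2^2 * 11^1 *59^1*263^1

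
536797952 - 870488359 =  - 333690407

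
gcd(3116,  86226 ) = 2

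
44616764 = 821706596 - 777089832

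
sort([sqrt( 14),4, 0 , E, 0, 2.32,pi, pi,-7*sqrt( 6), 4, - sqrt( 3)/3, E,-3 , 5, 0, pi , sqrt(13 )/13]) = [ - 7 * sqrt( 6 ) , - 3, - sqrt( 3)/3, 0,0, 0, sqrt ( 13) /13, 2.32, E, E, pi, pi  ,  pi , sqrt(14), 4, 4,5]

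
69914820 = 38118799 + 31796021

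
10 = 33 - 23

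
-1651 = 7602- 9253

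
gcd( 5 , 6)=1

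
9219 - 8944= 275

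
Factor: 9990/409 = 2^1 * 3^3*5^1*37^1*409^( - 1 ) 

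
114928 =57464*2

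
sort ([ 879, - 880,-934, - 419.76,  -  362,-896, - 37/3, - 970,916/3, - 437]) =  [  -  970,-934,-896, - 880,-437, - 419.76, - 362,-37/3,  916/3,879] 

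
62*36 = 2232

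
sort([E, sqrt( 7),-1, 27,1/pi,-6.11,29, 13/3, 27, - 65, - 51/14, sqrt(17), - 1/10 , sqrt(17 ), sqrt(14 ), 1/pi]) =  [- 65, - 6.11, - 51/14, - 1, - 1/10, 1/pi , 1/pi,sqrt( 7 ), E, sqrt(14),  sqrt ( 17 ), sqrt(17), 13/3, 27, 27,29 ] 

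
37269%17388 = 2493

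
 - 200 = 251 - 451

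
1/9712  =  1/9712 = 0.00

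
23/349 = 23/349=0.07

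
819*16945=13877955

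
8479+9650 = 18129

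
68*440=29920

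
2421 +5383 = 7804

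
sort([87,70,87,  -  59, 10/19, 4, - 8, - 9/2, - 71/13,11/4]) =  [ - 59, - 8, - 71/13,  -  9/2 , 10/19,  11/4,4,  70,87, 87 ]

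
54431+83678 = 138109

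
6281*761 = 4779841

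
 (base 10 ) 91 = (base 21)47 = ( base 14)67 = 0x5B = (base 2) 1011011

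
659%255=149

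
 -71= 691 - 762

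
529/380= 1 + 149/380 = 1.39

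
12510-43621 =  - 31111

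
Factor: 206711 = 421^1*491^1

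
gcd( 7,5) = 1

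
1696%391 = 132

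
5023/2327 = 2 + 369/2327 = 2.16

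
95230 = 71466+23764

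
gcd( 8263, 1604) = 1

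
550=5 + 545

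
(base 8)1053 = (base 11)465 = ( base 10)555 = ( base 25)M5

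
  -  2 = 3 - 5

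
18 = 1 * 18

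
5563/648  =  8+379/648 = 8.58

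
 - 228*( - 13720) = 3128160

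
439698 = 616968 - 177270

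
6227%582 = 407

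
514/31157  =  514/31157 = 0.02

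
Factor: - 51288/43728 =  - 2^( - 1) *911^( - 1)* 2137^1 = -  2137/1822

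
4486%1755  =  976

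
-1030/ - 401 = 1030/401 = 2.57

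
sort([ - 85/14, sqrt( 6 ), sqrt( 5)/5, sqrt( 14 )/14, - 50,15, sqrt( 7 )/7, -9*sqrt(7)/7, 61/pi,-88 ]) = [ - 88, - 50, - 85/14, - 9*sqrt ( 7 ) /7, sqrt(14)/14, sqrt(7) /7, sqrt(5) /5, sqrt(6), 15, 61/pi] 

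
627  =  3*209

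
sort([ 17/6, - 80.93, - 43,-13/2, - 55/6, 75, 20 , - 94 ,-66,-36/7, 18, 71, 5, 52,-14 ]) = [-94, - 80.93,-66,-43,-14,- 55/6, - 13/2, - 36/7,17/6,5 , 18, 20, 52, 71, 75]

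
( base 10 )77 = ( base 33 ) 2B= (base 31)2F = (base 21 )3E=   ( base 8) 115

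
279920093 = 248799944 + 31120149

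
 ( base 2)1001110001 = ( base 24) 121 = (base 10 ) 625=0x271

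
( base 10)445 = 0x1BD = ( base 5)3240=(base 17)193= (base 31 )eb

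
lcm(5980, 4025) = 209300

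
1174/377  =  1174/377 = 3.11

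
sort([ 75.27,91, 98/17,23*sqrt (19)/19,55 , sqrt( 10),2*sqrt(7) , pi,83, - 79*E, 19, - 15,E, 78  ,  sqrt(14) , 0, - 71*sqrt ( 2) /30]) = [-79*E, - 15,  -  71 * sqrt( 2) /30, 0 , E, pi, sqrt(10),sqrt(14 ),23*sqrt ( 19)/19, 2 * sqrt( 7),98/17,19,55,75.27,78,83,91 ] 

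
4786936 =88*54397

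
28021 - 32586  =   - 4565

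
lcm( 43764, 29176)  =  87528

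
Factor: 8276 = 2^2*2069^1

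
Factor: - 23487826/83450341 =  - 2^1*13^( - 2) * 101^(-1)  *1889^1*4889^(-1)*6217^1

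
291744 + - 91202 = 200542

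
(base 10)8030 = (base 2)1111101011110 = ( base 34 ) 6W6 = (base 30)8RK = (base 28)a6m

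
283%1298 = 283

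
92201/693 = 133  +  32/693 = 133.05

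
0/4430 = 0 = 0.00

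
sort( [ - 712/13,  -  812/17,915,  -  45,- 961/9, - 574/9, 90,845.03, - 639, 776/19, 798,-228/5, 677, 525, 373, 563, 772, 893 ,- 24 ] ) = [-639, - 961/9,-574/9,-712/13,-812/17, - 228/5, - 45,-24, 776/19,90, 373, 525 , 563, 677, 772, 798, 845.03, 893, 915 ]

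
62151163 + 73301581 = 135452744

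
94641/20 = 4732 + 1/20 = 4732.05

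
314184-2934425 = - 2620241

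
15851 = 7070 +8781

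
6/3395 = 6/3395 = 0.00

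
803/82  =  9  +  65/82  =  9.79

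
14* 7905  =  110670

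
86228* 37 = 3190436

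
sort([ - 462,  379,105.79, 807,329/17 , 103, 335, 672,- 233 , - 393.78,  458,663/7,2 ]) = [ - 462  , - 393.78, - 233,2, 329/17, 663/7,103,105.79, 335, 379 , 458,  672,807] 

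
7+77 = 84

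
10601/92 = 10601/92 = 115.23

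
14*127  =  1778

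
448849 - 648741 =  - 199892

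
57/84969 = 19/28323  =  0.00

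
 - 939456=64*( - 14679 ) 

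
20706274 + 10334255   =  31040529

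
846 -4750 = -3904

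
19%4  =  3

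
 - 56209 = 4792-61001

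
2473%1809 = 664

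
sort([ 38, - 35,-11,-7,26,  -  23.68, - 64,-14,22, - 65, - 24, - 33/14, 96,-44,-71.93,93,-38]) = [  -  71.93,-65,-64, - 44, - 38, - 35, - 24,- 23.68, - 14,-11,-7, - 33/14,22, 26,  38,93,96]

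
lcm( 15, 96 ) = 480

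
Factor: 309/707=3^1*7^( - 1 )*101^( - 1)*103^1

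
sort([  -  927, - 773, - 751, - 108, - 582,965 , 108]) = [ - 927, - 773 , - 751, - 582 , - 108, 108, 965]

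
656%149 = 60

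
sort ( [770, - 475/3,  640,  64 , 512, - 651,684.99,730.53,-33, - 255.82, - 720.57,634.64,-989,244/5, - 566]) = [-989, - 720.57, - 651, - 566, - 255.82, - 475/3 , - 33, 244/5,64 , 512, 634.64,640,684.99, 730.53,770]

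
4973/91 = 54 + 59/91 = 54.65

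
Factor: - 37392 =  - 2^4*3^1*19^1*41^1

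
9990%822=126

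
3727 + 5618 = 9345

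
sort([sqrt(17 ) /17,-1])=[-1, sqrt(17 )/17 ] 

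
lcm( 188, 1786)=3572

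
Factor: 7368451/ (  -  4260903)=- 3^( - 1)*59^1*71^1 * 1759^1*1420301^( - 1) 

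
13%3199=13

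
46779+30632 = 77411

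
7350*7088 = 52096800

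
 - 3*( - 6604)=19812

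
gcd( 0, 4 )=4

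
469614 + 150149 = 619763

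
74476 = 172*433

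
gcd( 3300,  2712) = 12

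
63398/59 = 1074 + 32/59 = 1074.54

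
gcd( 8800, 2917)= 1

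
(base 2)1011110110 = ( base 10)758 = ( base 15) 358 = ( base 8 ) 1366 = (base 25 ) 158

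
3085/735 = 617/147 = 4.20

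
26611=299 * 89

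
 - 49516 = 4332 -53848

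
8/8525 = 8/8525 = 0.00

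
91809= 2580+89229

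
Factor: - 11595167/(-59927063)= 7^( - 1 )*367^( - 1)*23327^ ( - 1)*11595167^1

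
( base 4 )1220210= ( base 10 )6692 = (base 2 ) 1101000100100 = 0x1a24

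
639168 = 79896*8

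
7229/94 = 76  +  85/94 = 76.90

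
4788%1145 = 208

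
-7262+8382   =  1120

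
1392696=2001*696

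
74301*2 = 148602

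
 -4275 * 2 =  - 8550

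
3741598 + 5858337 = 9599935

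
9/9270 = 1/1030 = 0.00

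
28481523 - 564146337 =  - 535664814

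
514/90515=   514/90515 = 0.01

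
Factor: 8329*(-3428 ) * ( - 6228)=177820685136= 2^4* 3^2*173^1*857^1*8329^1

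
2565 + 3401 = 5966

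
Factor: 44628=2^2*3^1 * 3719^1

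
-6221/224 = - 28 + 51/224= - 27.77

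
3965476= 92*43103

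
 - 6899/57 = - 6899/57 = - 121.04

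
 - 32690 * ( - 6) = 196140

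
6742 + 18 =6760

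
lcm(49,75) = 3675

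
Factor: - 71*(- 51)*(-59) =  - 3^1*17^1 * 59^1*71^1 = - 213639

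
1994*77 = 153538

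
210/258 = 35/43 = 0.81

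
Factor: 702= 2^1*3^3*13^1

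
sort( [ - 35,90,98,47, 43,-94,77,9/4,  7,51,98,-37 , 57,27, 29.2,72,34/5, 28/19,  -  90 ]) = [-94, - 90 ,-37, - 35,  28/19, 9/4,34/5,7,27, 29.2,43,  47, 51, 57,72, 77,90, 98  ,  98]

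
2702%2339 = 363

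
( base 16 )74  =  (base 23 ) 51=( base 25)4g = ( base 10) 116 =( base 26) 4C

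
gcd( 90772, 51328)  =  4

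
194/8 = 97/4 = 24.25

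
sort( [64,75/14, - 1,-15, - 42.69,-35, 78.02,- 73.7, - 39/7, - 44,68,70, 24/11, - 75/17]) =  [ - 73.7, - 44, - 42.69, - 35, - 15, - 39/7, - 75/17, - 1, 24/11,75/14,64,68,70, 78.02 ]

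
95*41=3895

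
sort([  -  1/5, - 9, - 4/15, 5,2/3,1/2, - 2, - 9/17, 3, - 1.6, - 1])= [ - 9, - 2, - 1.6 , - 1 ,-9/17, - 4/15, -1/5, 1/2,2/3,3, 5]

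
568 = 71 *8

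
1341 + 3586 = 4927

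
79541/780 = 79541/780 = 101.98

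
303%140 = 23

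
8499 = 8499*1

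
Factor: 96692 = 2^2*23^1 * 1051^1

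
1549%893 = 656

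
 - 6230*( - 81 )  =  504630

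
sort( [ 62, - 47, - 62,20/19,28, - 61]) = [ - 62 ,-61  , - 47, 20/19,28,62]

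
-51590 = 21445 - 73035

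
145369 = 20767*7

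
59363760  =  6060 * 9796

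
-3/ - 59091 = 1/19697 = 0.00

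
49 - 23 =26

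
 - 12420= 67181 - 79601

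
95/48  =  95/48  =  1.98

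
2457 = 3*819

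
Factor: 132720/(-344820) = -2^2*79^1*821^(-1 ) = -316/821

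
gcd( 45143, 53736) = 1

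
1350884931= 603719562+747165369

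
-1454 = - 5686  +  4232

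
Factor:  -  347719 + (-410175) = -2^1*17^1*22291^1 = - 757894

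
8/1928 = 1/241= 0.00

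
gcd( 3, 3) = 3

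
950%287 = 89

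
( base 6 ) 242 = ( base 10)98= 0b1100010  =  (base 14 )70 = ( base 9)118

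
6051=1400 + 4651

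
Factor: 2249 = 13^1*173^1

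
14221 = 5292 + 8929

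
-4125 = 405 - 4530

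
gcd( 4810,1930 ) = 10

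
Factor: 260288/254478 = 224/219 = 2^5*3^(-1)*7^1*73^ ( - 1)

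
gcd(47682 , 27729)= 27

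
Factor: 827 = 827^1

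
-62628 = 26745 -89373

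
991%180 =91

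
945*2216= 2094120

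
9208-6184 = 3024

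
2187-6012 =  - 3825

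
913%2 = 1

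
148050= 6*24675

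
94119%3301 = 1691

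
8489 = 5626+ 2863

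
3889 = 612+3277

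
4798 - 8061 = - 3263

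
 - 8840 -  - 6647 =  - 2193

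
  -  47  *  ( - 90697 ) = 4262759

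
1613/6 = 1613/6 =268.83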